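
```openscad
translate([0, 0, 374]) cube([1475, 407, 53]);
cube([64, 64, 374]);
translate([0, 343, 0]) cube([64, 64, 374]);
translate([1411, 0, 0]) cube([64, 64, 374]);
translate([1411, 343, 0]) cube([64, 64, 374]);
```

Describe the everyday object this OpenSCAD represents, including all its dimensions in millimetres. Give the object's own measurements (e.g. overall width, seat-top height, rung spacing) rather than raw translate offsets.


A long wooden bench with a 1475 mm (x) × 407 mm (y) seat, 53 mm thick, its top surface 427 mm above the floor. Four 64 mm square legs at the seat corners, flush with the edges, run from z = 0 to the seat underside.


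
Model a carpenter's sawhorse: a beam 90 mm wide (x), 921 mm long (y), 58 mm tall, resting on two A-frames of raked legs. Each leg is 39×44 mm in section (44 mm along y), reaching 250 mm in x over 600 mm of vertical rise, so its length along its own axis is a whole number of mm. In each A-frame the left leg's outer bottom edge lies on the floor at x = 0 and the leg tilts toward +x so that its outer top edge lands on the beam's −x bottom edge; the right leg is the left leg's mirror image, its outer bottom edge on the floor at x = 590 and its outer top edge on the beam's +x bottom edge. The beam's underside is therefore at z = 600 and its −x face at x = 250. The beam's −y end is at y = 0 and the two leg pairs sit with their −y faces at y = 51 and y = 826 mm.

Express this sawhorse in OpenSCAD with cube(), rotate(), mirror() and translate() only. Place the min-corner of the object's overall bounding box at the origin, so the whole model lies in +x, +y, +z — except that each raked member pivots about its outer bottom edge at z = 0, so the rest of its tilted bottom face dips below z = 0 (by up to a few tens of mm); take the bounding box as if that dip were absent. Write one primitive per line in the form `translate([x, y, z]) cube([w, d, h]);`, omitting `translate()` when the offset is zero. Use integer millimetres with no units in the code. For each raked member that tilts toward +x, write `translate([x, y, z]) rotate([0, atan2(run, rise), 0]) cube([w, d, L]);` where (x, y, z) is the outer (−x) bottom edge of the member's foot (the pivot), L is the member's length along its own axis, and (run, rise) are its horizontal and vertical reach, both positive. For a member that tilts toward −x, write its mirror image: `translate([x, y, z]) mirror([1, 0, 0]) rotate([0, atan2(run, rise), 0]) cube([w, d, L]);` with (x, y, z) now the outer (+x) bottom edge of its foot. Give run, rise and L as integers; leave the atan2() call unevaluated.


translate([250, 0, 600]) cube([90, 921, 58]);
translate([0, 51, 0]) rotate([0, atan2(250, 600), 0]) cube([39, 44, 650]);
translate([590, 51, 0]) mirror([1, 0, 0]) rotate([0, atan2(250, 600), 0]) cube([39, 44, 650]);
translate([0, 826, 0]) rotate([0, atan2(250, 600), 0]) cube([39, 44, 650]);
translate([590, 826, 0]) mirror([1, 0, 0]) rotate([0, atan2(250, 600), 0]) cube([39, 44, 650]);


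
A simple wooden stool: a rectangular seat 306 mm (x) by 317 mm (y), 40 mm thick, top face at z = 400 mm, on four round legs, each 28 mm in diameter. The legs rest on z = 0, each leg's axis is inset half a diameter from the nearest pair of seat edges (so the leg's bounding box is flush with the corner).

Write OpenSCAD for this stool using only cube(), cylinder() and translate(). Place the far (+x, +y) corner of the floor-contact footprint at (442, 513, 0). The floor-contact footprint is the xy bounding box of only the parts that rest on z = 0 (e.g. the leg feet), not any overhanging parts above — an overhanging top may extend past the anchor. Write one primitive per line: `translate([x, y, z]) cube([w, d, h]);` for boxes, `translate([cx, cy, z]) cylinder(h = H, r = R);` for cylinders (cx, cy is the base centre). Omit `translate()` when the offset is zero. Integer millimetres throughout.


// leg_h = 400 - 40 = 360
translate([136, 196, 360]) cube([306, 317, 40]);
translate([150, 210, 0]) cylinder(h = 360, r = 14);
translate([428, 210, 0]) cylinder(h = 360, r = 14);
translate([150, 499, 0]) cylinder(h = 360, r = 14);
translate([428, 499, 0]) cylinder(h = 360, r = 14);


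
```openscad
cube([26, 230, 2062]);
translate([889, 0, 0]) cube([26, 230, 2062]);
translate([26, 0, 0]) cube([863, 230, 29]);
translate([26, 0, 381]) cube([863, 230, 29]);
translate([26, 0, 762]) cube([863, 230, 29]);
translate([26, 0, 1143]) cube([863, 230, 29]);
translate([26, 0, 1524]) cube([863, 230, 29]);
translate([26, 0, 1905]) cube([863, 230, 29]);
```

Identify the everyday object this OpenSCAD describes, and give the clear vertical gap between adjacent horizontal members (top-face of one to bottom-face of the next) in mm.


A bookshelf. The clear shelf gap is 352 mm.

Two tall side panels with 6 horizontal boards between them — a bookshelf. The first two shelf undersides are at z = 0 and z = 381; with shelf thickness 29, the clear gap is 381 − 0 − 29 = 352 mm.


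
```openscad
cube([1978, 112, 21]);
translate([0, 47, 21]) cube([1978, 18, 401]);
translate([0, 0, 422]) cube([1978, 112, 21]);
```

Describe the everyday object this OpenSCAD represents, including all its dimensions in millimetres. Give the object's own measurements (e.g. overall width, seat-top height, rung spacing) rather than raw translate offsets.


An I-beam lying along x, 1978 mm long. Overall section height 443 mm. Two flanges 112 mm wide (y) and 21 mm thick, one on the floor and one at the top; a web 18 mm thick runs between them, centred on the flange width.


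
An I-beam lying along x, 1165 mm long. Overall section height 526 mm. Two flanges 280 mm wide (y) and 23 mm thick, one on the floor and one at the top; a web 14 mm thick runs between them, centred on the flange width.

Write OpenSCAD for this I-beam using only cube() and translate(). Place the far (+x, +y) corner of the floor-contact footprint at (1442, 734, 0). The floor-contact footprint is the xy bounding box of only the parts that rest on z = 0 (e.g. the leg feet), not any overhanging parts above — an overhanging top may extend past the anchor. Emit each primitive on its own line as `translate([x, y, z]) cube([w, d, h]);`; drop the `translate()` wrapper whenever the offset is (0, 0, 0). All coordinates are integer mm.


translate([277, 454, 0]) cube([1165, 280, 23]);
translate([277, 587, 23]) cube([1165, 14, 480]);
translate([277, 454, 503]) cube([1165, 280, 23]);


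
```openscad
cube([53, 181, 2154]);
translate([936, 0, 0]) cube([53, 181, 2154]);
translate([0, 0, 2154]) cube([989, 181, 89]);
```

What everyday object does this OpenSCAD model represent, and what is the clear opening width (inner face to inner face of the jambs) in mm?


A door frame. The clear opening width is 883 mm.

Two 2154 mm tall posts with a header on top — a door frame. The left jamb is 53 mm wide at x = 0; the right jamb starts at x = 936. The clear opening is 936 − 53 = 883 mm.


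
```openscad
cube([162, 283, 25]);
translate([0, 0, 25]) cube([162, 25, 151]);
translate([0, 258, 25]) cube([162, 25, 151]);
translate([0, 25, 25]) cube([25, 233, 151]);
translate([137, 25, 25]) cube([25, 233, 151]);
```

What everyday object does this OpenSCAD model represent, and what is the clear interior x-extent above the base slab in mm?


An open box. The internal width is 112 mm.

A 162×283 base slab with four walls standing on it — an open box. The base is 162 mm wide and the walls are 25 mm thick, so the internal width is 162 − 2 × 25 = 112 mm.


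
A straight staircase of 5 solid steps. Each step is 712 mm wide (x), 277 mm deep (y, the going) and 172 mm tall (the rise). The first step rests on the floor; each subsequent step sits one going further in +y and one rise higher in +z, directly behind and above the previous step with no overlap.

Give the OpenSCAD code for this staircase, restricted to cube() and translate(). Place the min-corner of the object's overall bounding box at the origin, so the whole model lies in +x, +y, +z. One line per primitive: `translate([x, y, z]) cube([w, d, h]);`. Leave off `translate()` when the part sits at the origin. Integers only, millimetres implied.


cube([712, 277, 172]);
translate([0, 277, 172]) cube([712, 277, 172]);
translate([0, 554, 344]) cube([712, 277, 172]);
translate([0, 831, 516]) cube([712, 277, 172]);
translate([0, 1108, 688]) cube([712, 277, 172]);


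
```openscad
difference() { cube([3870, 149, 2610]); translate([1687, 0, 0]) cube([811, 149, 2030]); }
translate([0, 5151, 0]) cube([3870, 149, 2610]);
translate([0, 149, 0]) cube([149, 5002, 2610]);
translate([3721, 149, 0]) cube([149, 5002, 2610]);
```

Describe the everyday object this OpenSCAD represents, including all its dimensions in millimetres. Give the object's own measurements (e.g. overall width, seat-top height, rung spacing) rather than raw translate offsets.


A single room: four walls, each 2610 mm tall and 149 mm thick, enclosing an outside footprint 3870×5300 mm (x × y), no floor or roof. The front and back walls (−y and +y sides) run the full x-width; the side walls fit between their inner faces. A door opening 811 mm wide and 2030 mm tall is cut through the front wall from the floor up, its −x edge 1687 mm from the wall's −x end.


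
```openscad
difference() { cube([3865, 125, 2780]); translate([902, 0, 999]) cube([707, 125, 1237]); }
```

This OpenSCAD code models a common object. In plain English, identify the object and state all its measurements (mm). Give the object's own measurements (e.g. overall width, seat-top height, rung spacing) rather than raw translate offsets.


A wall 3865 mm long (x), 125 mm thick (y), 2780 mm tall, with a rectangular window opening cut through it. The opening is 707 mm wide and 1237 mm tall; its sill is at z = 999 mm and its near (−x) edge is 902 mm from the wall's −x end. The opening passes through the full wall thickness.


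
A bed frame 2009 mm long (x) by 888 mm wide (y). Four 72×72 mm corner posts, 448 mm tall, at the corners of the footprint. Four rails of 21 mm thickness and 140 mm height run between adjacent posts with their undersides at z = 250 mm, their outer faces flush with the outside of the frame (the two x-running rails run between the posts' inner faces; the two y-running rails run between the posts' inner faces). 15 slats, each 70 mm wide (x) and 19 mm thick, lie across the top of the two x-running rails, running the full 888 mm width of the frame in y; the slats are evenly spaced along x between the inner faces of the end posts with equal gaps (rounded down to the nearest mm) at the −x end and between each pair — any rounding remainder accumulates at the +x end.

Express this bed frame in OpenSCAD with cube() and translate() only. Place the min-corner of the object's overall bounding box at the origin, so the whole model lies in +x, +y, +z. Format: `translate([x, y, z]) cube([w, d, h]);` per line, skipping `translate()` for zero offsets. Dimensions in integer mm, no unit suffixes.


// slat z = rail_z + rail_h = 250 + 140 = 390
// slat gap = ⌊(1865 − 15·70) / 16⌋ = 50
cube([72, 72, 448]);
translate([0, 816, 0]) cube([72, 72, 448]);
translate([1937, 0, 0]) cube([72, 72, 448]);
translate([1937, 816, 0]) cube([72, 72, 448]);
translate([72, 0, 250]) cube([1865, 21, 140]);
translate([72, 867, 250]) cube([1865, 21, 140]);
translate([0, 72, 250]) cube([21, 744, 140]);
translate([1988, 72, 250]) cube([21, 744, 140]);
translate([122, 0, 390]) cube([70, 888, 19]);
translate([242, 0, 390]) cube([70, 888, 19]);
translate([362, 0, 390]) cube([70, 888, 19]);
translate([482, 0, 390]) cube([70, 888, 19]);
translate([602, 0, 390]) cube([70, 888, 19]);
translate([722, 0, 390]) cube([70, 888, 19]);
translate([842, 0, 390]) cube([70, 888, 19]);
translate([962, 0, 390]) cube([70, 888, 19]);
translate([1082, 0, 390]) cube([70, 888, 19]);
translate([1202, 0, 390]) cube([70, 888, 19]);
translate([1322, 0, 390]) cube([70, 888, 19]);
translate([1442, 0, 390]) cube([70, 888, 19]);
translate([1562, 0, 390]) cube([70, 888, 19]);
translate([1682, 0, 390]) cube([70, 888, 19]);
translate([1802, 0, 390]) cube([70, 888, 19]);


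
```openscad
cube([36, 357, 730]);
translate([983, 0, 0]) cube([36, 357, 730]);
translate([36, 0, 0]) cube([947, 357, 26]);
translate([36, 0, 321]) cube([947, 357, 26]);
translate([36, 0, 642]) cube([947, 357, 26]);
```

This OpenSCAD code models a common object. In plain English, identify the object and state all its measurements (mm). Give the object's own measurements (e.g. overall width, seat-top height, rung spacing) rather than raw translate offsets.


An open bookshelf. Two side panels, each 36 mm thick, 357 mm deep and 730 mm tall, stand 1019 mm apart (outside-to-outside). Between them sit 3 shelves, each 26 mm thick and 357 mm deep, spanning the full gap between the sides. The bottom shelf rests on the floor (its underside at z = 0) and the clear gap between one shelf's top and the next shelf's underside is 295 mm.


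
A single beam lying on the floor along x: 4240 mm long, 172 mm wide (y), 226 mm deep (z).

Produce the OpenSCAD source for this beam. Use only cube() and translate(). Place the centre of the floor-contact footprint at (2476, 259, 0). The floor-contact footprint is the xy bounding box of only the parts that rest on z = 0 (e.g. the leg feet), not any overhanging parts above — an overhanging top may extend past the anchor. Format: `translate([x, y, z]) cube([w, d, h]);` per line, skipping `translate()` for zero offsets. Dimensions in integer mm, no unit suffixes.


translate([356, 173, 0]) cube([4240, 172, 226]);


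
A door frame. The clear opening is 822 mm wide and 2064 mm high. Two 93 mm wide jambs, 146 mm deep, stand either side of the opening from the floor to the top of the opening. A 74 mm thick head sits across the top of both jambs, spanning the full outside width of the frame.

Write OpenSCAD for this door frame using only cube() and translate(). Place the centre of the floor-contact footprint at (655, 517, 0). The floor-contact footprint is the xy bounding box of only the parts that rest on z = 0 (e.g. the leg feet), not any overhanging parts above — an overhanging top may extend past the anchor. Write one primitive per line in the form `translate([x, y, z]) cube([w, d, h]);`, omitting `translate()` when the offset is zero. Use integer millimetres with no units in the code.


translate([151, 444, 0]) cube([93, 146, 2064]);
translate([1066, 444, 0]) cube([93, 146, 2064]);
translate([151, 444, 2064]) cube([1008, 146, 74]);


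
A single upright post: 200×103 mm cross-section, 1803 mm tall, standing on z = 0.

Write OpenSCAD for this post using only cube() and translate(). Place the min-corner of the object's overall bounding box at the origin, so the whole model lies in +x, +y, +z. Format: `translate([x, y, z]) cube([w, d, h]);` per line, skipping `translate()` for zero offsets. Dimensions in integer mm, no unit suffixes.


cube([200, 103, 1803]);


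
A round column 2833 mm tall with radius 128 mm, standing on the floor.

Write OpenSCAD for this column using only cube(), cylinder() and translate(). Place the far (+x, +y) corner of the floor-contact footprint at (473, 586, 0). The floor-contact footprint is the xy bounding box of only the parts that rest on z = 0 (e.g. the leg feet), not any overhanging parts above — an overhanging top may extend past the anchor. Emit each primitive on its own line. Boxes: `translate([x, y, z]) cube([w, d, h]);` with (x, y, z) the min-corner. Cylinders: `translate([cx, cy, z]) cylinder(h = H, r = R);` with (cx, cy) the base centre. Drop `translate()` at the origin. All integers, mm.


translate([345, 458, 0]) cylinder(h = 2833, r = 128);


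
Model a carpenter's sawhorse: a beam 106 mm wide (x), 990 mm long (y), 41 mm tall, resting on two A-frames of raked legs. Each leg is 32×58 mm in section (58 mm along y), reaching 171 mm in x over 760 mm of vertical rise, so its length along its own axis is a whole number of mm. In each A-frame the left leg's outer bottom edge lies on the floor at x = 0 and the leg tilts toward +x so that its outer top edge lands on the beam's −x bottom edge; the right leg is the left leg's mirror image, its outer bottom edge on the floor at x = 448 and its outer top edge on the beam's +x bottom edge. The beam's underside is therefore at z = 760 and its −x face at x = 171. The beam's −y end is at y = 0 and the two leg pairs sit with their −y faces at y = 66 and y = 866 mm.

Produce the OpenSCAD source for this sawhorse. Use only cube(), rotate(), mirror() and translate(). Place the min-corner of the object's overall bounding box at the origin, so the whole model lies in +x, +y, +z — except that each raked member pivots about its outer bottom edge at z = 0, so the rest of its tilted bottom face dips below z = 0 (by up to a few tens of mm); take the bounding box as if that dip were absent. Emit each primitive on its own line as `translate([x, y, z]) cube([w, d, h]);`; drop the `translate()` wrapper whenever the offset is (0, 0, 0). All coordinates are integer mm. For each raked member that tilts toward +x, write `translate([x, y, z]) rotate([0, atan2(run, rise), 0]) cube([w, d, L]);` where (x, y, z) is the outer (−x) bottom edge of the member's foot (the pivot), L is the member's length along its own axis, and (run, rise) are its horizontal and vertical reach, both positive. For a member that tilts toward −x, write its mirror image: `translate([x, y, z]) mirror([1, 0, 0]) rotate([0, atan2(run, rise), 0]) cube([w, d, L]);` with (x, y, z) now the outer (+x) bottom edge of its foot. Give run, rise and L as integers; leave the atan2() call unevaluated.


translate([171, 0, 760]) cube([106, 990, 41]);
translate([0, 66, 0]) rotate([0, atan2(171, 760), 0]) cube([32, 58, 779]);
translate([448, 66, 0]) mirror([1, 0, 0]) rotate([0, atan2(171, 760), 0]) cube([32, 58, 779]);
translate([0, 866, 0]) rotate([0, atan2(171, 760), 0]) cube([32, 58, 779]);
translate([448, 866, 0]) mirror([1, 0, 0]) rotate([0, atan2(171, 760), 0]) cube([32, 58, 779]);


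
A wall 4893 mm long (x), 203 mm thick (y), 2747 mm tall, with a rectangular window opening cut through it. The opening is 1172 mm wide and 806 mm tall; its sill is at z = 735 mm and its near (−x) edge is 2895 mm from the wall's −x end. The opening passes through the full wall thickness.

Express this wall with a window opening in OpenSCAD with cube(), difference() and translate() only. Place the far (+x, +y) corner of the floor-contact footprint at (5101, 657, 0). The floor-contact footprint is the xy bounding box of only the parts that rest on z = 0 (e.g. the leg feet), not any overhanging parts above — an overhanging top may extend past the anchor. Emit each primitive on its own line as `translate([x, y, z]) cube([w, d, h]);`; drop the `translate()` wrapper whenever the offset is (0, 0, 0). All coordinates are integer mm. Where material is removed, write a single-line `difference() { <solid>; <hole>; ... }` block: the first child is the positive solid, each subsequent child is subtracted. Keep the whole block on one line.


difference() { translate([208, 454, 0]) cube([4893, 203, 2747]); translate([3103, 454, 735]) cube([1172, 203, 806]); }


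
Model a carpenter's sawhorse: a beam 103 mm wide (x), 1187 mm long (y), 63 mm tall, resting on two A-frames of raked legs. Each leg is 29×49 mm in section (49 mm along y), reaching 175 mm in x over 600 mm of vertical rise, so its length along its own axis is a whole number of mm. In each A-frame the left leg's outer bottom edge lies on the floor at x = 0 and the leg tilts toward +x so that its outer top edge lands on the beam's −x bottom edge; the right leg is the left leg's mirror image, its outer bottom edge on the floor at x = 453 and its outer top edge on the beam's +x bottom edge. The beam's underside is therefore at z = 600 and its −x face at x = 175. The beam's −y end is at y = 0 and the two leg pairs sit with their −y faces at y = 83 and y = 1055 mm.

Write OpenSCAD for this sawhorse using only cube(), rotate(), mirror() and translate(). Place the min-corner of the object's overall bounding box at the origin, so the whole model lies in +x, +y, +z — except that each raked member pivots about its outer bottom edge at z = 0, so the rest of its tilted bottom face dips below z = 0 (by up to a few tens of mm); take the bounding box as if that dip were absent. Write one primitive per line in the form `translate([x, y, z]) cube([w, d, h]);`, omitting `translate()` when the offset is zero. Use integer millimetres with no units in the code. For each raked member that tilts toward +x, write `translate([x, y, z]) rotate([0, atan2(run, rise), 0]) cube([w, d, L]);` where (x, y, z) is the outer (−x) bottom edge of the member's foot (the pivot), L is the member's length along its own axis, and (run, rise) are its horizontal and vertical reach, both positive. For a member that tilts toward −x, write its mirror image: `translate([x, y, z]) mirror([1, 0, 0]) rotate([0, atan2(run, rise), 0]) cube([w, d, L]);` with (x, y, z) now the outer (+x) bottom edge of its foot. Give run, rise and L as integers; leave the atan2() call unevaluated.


translate([175, 0, 600]) cube([103, 1187, 63]);
translate([0, 83, 0]) rotate([0, atan2(175, 600), 0]) cube([29, 49, 625]);
translate([453, 83, 0]) mirror([1, 0, 0]) rotate([0, atan2(175, 600), 0]) cube([29, 49, 625]);
translate([0, 1055, 0]) rotate([0, atan2(175, 600), 0]) cube([29, 49, 625]);
translate([453, 1055, 0]) mirror([1, 0, 0]) rotate([0, atan2(175, 600), 0]) cube([29, 49, 625]);


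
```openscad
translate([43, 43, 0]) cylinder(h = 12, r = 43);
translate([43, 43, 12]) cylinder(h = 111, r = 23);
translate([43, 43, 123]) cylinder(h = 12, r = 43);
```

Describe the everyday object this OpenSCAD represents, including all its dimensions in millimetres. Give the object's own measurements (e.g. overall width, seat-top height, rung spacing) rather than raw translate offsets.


A spool: two coaxial disc flanges of radius 43 mm and thickness 12 mm, joined by a core cylinder of radius 23 mm and height 111 mm. The lower flange rests on z = 0 and the three cylinders share a vertical axis.


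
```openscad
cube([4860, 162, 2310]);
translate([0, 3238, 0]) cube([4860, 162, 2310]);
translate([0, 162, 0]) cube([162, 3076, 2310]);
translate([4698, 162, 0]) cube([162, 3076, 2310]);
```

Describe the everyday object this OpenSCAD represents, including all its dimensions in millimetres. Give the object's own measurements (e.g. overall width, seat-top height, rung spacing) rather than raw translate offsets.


The wall frame of a small rectangular building: four walls, each 2310 mm tall and 162 mm thick, enclosing a footprint 4860 mm (x) by 3400 mm (y) outside-to-outside, with no floor or roof. The front and back walls (the −y and +y sides) span the full width; the two side walls fit between them.


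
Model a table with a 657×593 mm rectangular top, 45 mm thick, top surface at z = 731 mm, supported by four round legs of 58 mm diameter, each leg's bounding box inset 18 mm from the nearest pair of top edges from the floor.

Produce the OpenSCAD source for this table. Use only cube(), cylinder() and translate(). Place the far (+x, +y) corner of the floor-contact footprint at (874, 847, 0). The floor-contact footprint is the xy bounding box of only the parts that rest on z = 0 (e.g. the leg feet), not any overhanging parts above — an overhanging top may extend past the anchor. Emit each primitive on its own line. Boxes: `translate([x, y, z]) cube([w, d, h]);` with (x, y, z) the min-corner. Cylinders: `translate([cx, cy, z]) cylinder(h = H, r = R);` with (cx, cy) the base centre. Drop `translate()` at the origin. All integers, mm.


translate([235, 272, 686]) cube([657, 593, 45]);
translate([282, 319, 0]) cylinder(h = 686, r = 29);
translate([845, 319, 0]) cylinder(h = 686, r = 29);
translate([282, 818, 0]) cylinder(h = 686, r = 29);
translate([845, 818, 0]) cylinder(h = 686, r = 29);


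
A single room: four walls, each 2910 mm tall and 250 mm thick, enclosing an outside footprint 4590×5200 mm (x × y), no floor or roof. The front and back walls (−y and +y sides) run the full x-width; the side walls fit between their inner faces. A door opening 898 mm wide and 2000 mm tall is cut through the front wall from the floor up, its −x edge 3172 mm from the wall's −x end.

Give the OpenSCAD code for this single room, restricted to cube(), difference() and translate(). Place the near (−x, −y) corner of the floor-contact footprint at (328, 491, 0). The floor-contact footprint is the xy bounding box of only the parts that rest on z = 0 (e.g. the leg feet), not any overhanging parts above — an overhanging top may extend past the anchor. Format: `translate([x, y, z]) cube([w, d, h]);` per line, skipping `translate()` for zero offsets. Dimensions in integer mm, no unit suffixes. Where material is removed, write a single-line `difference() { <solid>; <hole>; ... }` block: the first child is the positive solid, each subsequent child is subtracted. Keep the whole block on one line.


difference() { translate([328, 491, 0]) cube([4590, 250, 2910]); translate([3500, 491, 0]) cube([898, 250, 2000]); }
translate([328, 5441, 0]) cube([4590, 250, 2910]);
translate([328, 741, 0]) cube([250, 4700, 2910]);
translate([4668, 741, 0]) cube([250, 4700, 2910]);


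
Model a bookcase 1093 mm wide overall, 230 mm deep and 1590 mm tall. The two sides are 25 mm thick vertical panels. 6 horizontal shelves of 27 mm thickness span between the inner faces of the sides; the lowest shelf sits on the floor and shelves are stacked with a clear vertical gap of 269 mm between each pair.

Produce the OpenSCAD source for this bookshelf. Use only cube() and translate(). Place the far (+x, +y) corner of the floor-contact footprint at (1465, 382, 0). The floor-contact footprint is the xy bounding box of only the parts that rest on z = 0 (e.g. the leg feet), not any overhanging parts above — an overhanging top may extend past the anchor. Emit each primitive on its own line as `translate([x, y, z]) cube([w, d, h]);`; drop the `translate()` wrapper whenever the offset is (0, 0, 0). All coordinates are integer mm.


translate([372, 152, 0]) cube([25, 230, 1590]);
translate([1440, 152, 0]) cube([25, 230, 1590]);
translate([397, 152, 0]) cube([1043, 230, 27]);
translate([397, 152, 296]) cube([1043, 230, 27]);
translate([397, 152, 592]) cube([1043, 230, 27]);
translate([397, 152, 888]) cube([1043, 230, 27]);
translate([397, 152, 1184]) cube([1043, 230, 27]);
translate([397, 152, 1480]) cube([1043, 230, 27]);


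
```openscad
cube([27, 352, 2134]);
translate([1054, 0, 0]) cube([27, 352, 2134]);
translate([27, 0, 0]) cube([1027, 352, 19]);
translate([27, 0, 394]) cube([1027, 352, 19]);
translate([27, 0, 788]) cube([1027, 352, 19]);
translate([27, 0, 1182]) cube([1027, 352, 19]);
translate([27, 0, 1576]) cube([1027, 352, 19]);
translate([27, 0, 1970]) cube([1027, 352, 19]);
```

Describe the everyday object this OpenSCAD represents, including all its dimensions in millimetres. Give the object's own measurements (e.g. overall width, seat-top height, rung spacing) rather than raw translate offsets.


An open bookshelf. Two side panels, each 27 mm thick, 352 mm deep and 2134 mm tall, stand 1081 mm apart (outside-to-outside). Between them sit 6 shelves, each 19 mm thick and 352 mm deep, spanning the full gap between the sides. The bottom shelf rests on the floor (its underside at z = 0) and the clear gap between one shelf's top and the next shelf's underside is 375 mm.


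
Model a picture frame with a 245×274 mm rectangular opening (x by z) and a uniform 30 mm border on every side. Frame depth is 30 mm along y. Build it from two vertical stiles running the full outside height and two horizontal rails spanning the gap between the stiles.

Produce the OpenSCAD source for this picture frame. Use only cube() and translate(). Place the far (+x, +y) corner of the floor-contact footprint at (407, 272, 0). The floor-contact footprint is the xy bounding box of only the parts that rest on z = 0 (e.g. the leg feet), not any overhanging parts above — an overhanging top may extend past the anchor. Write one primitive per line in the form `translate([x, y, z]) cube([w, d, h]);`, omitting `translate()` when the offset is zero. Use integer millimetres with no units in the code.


translate([102, 242, 0]) cube([30, 30, 334]);
translate([377, 242, 0]) cube([30, 30, 334]);
translate([132, 242, 0]) cube([245, 30, 30]);
translate([132, 242, 304]) cube([245, 30, 30]);


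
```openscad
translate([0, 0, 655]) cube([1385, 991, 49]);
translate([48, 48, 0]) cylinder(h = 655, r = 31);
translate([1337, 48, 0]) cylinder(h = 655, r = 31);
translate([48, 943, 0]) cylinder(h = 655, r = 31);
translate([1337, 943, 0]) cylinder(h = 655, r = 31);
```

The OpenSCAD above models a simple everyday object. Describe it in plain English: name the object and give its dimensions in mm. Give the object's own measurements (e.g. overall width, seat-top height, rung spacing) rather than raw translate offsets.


A table: top 1385 mm (x) × 991 mm (y), 49 mm thick, upper face at z = 704 mm, on four round legs of 62 mm diameter, each leg's bounding box inset 17 mm from the nearest pair of top edges from z = 0 to the bottom of the top.


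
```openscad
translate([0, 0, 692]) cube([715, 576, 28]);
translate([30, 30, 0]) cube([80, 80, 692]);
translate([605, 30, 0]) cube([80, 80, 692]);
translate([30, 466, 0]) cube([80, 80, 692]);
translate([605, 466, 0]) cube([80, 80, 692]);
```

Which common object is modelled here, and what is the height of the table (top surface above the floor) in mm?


A table. The table height is 720 mm.

A 715×576×28 slab sits at z = 692 on four 80 mm square posts — a table. The top surface is at 692 + 28 = 720 mm.


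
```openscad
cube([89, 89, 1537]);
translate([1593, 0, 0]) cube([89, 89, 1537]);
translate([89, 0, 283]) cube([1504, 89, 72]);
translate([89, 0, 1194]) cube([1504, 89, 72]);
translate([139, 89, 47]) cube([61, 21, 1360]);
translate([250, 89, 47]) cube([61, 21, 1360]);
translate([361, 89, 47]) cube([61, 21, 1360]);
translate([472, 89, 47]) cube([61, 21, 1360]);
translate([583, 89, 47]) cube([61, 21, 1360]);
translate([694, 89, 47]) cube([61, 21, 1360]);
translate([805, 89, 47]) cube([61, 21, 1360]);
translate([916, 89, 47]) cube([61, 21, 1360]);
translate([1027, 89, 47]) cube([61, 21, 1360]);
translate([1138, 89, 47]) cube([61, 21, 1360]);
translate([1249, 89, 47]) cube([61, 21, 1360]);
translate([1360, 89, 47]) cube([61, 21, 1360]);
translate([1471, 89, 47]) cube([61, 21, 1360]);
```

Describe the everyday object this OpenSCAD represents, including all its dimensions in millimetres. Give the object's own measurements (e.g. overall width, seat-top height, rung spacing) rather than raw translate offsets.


A fence section. Two 89×89 mm posts, 1537 mm tall, stand on the floor with a clear span of 1504 mm between their inner faces. Two horizontal rails of 89×72 mm section span the gap between the posts with their undersides at z = 283 mm and z = 1194 mm, flush with the posts' −y face. 13 pickets, each 61 mm wide, 21 mm thick and 1360 mm tall, are fixed to the +y face of the rails with their bottoms at z = 47 mm, spaced across the span with a 50 mm gap after the −x post and between neighbouring pickets, with 61 mm left before the +x post.


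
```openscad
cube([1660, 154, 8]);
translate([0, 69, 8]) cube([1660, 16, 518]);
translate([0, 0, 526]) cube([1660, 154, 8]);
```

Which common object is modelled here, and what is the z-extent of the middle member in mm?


An I-beam. The web height is 518 mm.

Two wide flanges with a thin centred web — an I-beam. Overall 534 mm minus two 8 mm flanges gives a web of 534 − 2·8 = 518 mm.


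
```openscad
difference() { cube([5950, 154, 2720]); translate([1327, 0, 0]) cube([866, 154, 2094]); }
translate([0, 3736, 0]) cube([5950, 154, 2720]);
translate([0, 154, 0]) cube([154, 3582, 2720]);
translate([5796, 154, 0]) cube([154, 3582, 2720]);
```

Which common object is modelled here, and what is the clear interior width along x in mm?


A single room. The interior width is 5642 mm.

Four walls enclosing a rectangle with a door in the front wall — a room. Outside width 5950 minus two 154 mm walls gives 5642 mm.


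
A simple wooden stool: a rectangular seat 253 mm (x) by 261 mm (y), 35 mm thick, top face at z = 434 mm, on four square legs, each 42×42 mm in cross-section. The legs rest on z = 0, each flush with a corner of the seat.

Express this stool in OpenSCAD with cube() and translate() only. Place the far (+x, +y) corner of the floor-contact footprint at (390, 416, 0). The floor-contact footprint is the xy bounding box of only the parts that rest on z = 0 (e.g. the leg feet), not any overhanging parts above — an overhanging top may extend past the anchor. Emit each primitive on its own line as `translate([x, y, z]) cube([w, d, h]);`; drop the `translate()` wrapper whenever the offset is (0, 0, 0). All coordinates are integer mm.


// leg_h = 434 - 35 = 399
translate([137, 155, 399]) cube([253, 261, 35]);
translate([137, 155, 0]) cube([42, 42, 399]);
translate([348, 155, 0]) cube([42, 42, 399]);
translate([137, 374, 0]) cube([42, 42, 399]);
translate([348, 374, 0]) cube([42, 42, 399]);


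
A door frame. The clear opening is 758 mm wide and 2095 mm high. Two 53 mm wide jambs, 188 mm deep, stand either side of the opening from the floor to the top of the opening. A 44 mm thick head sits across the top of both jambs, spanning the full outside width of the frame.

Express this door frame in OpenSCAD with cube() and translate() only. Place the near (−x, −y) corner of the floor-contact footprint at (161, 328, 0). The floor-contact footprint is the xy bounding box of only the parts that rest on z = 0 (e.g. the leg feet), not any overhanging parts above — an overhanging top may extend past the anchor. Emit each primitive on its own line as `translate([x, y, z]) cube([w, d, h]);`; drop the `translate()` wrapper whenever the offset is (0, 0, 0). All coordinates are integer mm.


translate([161, 328, 0]) cube([53, 188, 2095]);
translate([972, 328, 0]) cube([53, 188, 2095]);
translate([161, 328, 2095]) cube([864, 188, 44]);


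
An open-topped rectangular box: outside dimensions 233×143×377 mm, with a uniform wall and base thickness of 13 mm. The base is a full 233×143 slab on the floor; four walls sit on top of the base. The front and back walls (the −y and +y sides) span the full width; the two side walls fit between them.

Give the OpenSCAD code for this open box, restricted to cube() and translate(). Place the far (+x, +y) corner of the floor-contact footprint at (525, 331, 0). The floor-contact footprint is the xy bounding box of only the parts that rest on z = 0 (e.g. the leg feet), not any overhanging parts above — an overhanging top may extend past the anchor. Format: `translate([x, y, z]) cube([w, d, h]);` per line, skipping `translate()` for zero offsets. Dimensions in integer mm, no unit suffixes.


translate([292, 188, 0]) cube([233, 143, 13]);
translate([292, 188, 13]) cube([233, 13, 364]);
translate([292, 318, 13]) cube([233, 13, 364]);
translate([292, 201, 13]) cube([13, 117, 364]);
translate([512, 201, 13]) cube([13, 117, 364]);


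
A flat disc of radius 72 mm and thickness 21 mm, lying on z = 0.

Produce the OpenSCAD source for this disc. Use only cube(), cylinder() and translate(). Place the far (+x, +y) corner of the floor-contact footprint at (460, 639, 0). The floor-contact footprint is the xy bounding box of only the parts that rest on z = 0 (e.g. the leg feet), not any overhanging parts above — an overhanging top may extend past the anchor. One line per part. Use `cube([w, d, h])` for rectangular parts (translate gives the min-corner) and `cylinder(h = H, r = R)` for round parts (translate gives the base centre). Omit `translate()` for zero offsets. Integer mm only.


translate([388, 567, 0]) cylinder(h = 21, r = 72);


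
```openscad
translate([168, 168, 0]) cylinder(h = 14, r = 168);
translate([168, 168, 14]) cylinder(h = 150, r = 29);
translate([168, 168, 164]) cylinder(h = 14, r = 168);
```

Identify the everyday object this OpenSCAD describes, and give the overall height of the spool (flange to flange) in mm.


A spool. The overall height is 178 mm.

Three coaxial cylinders, large–small–large — a spool. Two 14 mm flanges and a 150 mm core give 14 + 150 + 14 = 178 mm.


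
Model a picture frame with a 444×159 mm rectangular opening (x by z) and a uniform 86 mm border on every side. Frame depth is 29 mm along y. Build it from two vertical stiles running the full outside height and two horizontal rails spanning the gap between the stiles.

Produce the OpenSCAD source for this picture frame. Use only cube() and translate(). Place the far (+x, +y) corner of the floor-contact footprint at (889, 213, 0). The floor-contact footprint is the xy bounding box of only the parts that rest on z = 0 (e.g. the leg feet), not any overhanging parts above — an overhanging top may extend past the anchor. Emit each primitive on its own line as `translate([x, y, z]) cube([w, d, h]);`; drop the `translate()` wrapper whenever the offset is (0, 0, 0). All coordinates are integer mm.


translate([273, 184, 0]) cube([86, 29, 331]);
translate([803, 184, 0]) cube([86, 29, 331]);
translate([359, 184, 0]) cube([444, 29, 86]);
translate([359, 184, 245]) cube([444, 29, 86]);


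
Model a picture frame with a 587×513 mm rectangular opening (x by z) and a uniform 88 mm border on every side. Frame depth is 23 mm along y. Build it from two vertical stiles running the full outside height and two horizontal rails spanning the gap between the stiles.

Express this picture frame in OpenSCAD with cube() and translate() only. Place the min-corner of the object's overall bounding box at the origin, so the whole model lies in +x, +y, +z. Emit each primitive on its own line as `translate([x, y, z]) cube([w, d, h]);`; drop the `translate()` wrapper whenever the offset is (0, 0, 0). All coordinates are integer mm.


cube([88, 23, 689]);
translate([675, 0, 0]) cube([88, 23, 689]);
translate([88, 0, 0]) cube([587, 23, 88]);
translate([88, 0, 601]) cube([587, 23, 88]);


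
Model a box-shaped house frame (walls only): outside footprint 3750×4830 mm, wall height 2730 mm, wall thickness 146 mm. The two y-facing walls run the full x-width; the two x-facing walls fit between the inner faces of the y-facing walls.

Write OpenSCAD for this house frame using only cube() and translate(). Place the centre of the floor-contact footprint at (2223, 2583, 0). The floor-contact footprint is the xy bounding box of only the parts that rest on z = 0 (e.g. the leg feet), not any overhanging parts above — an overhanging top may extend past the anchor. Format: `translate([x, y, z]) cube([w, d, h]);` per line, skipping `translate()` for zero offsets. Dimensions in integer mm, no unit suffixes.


translate([348, 168, 0]) cube([3750, 146, 2730]);
translate([348, 4852, 0]) cube([3750, 146, 2730]);
translate([348, 314, 0]) cube([146, 4538, 2730]);
translate([3952, 314, 0]) cube([146, 4538, 2730]);


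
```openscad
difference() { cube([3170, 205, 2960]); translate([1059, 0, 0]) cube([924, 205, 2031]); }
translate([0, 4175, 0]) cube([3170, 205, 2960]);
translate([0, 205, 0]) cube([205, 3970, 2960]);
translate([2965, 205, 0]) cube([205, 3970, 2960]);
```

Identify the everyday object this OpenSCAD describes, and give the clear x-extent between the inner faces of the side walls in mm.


A single room. The interior width is 2760 mm.

Four walls enclosing a rectangle with a door in the front wall — a room. Outside width 3170 minus two 205 mm walls gives 2760 mm.


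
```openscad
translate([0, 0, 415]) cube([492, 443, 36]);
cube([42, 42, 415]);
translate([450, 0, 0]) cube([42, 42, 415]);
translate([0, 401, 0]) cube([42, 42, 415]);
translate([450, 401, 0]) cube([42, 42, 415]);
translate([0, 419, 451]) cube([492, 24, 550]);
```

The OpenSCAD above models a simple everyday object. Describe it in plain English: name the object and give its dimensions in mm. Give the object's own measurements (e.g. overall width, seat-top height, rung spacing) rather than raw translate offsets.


A chair. The seat is a 492×443×36 mm slab with its top at z = 451 mm, on four 42×42 mm corner legs (flush with the seat edges, standing on z = 0). A flat backrest 24 mm thick, 550 mm tall, spans the full seat width and rises from the seat top along its +y edge, rear face flush with the rear of the seat.
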